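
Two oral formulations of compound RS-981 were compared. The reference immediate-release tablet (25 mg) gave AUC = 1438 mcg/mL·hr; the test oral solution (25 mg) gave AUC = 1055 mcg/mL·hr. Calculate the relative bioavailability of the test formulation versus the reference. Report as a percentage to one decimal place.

F_rel = (AUC_test/D_test) / (AUC_ref/D_ref)
      = (1055/25) / (1438/25)
      = 42.2 / 57.52 = 0.7337 = 73.37%

F_rel = 73.4%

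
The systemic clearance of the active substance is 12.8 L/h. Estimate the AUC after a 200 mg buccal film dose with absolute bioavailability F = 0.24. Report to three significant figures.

AUC_0→∞ = F × Dose / CL
        = 0.24 × 200 / 12.8 = 3.75 mg/L·h

AUC = 3.75 mg/L·h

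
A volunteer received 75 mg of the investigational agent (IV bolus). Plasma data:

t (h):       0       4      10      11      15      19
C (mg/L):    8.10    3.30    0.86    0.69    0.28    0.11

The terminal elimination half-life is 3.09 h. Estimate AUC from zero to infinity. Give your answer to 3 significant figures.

AUC = 39.3 mg/L·h

Trapezoidal AUC_0→19:
  [0→4]: (8.10+3.30)/2 × 4 = 22.8
  [4→10]: (3.30+0.86)/2 × 6 = 12.48
  [10→11]: (0.86+0.69)/2 × 1 = 0.775
  [11→15]: (0.69+0.28)/2 × 4 = 1.94
  [15→19]: (0.28+0.11)/2 × 4 = 0.78
  Sum = 38.775 mg/L·h
k_e = ln2 / t½ = 0.693147 / 3.09 = 0.2243 h^-1
Extrapolated tail: C_last / k_e = 0.11 / 0.2243 = 0.490
AUC_0→∞ = 38.775 + 0.490 = 39.265 mg/L·h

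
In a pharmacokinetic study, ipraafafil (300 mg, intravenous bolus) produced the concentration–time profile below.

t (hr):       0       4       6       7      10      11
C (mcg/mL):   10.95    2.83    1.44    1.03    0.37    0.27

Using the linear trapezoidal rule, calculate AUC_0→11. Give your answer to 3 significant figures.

AUC = 35.5 mcg/mL·hr

Trapezoidal AUC_0→11:
  [0→4]: (10.95+2.83)/2 × 4 = 27.56
  [4→6]: (2.83+1.44)/2 × 2 = 4.27
  [6→7]: (1.44+1.03)/2 × 1 = 1.235
  [7→10]: (1.03+0.37)/2 × 3 = 2.1
  [10→11]: (0.37+0.27)/2 × 1 = 0.32
  Sum = 35.485 mcg/mL·hr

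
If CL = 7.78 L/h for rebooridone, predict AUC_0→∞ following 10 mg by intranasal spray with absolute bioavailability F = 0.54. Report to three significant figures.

AUC = 0.694 mg/L·h

AUC_0→∞ = F × Dose / CL
        = 0.54 × 10 / 7.78 = 0.694087 mg/L·h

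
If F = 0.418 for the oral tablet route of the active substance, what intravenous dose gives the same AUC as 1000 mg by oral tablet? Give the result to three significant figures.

D_iv = 418 mg

Systemic exposure from an extravascular dose = F × D_ev, so the equivalent IV dose is F × D_ev.
D_iv = F × D_ev = 0.418 × 1000 = 418 mg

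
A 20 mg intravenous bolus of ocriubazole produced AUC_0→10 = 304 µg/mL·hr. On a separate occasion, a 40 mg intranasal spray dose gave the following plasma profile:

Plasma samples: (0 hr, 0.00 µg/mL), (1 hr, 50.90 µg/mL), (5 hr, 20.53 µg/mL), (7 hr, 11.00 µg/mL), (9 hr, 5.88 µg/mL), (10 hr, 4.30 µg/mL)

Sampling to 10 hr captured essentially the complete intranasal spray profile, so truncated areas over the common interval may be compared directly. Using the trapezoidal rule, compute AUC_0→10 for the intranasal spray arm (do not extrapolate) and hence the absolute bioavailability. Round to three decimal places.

F = 0.365

Trapezoidal AUC_0→10 (intranasal spray):
  [0→1]: (0.00+50.90)/2 × 1 = 25.45
  [1→5]: (50.90+20.53)/2 × 4 = 142.86
  [5→7]: (20.53+11.00)/2 × 2 = 31.53
  [7→9]: (11.00+5.88)/2 × 2 = 16.88
  [9→10]: (5.88+4.30)/2 × 1 = 5.09
  Sum = 221.81 µg/mL·hr
F = (AUC_ev/D_ev)/(AUC_iv/D_iv) = (221.81/40)/(304/20) = 5.54525/15.2 = 0.3648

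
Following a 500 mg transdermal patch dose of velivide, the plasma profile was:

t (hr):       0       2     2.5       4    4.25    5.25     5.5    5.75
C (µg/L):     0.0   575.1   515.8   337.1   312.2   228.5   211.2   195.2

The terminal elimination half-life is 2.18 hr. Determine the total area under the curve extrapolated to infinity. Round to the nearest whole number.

AUC = 2559 µg/L·hr

Trapezoidal AUC_0→5.75:
  [0→2]: (0.0+575.1)/2 × 2 = 575.1
  [2→2.5]: (575.1+515.8)/2 × 0.5 = 272.725
  [2.5→4]: (515.8+337.1)/2 × 1.5 = 639.675
  [4→4.25]: (337.1+312.2)/2 × 0.25 = 81.1625
  [4.25→5.25]: (312.2+228.5)/2 × 1 = 270.35
  [5.25→5.5]: (228.5+211.2)/2 × 0.25 = 54.9625
  [5.5→5.75]: (211.2+195.2)/2 × 0.25 = 50.8
  Sum = 1944.775 µg/L·hr
k_e = ln2 / t½ = 0.693147 / 2.18 = 0.3180 hr^-1
Extrapolated tail: C_last / k_e = 195.2 / 0.318 = 613.836
AUC_0→∞ = 1944.775 + 613.836 = 2558.611 µg/L·hr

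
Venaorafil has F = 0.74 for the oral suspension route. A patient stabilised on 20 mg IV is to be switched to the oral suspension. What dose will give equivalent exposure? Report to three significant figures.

D_oral = 27.0 mg

For equal systemic exposure: F × D_ev = D_iv
D_ev = D_iv / F = 20 / 0.74 = 27.027 mg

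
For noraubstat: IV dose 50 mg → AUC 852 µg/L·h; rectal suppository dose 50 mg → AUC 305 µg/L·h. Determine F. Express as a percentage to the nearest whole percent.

F = 36%

F = (AUC_ev / D_ev) / (AUC_iv / D_iv)
  = (305/50) / (852/50)
  = 6.1 / 17.04 = 0.3580
  = 35.80%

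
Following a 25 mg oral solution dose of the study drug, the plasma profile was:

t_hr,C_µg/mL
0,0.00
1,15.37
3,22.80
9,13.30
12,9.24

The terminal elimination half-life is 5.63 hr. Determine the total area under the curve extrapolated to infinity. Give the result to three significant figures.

Trapezoidal AUC_0→12:
  [0→1]: (0.00+15.37)/2 × 1 = 7.685
  [1→3]: (15.37+22.80)/2 × 2 = 38.17
  [3→9]: (22.80+13.30)/2 × 6 = 108.3
  [9→12]: (13.30+9.24)/2 × 3 = 33.81
  Sum = 187.965 µg/mL·hr
k_e = ln2 / t½ = 0.693147 / 5.63 = 0.1231 hr^-1
Extrapolated tail: C_last / k_e = 9.24 / 0.1231 = 75.061
AUC_0→∞ = 187.965 + 75.061 = 263.026 µg/mL·hr

AUC = 263 µg/mL·hr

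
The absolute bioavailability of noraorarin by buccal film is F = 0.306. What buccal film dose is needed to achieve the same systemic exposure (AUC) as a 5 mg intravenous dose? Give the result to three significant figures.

D_buccal = 16.3 mg

For equal systemic exposure: F × D_ev = D_iv
D_ev = D_iv / F = 5 / 0.306 = 16.3399 mg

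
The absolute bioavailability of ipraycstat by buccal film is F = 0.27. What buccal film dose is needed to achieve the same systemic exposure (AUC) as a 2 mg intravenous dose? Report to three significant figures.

D_buccal = 7.41 mg

For equal systemic exposure: F × D_ev = D_iv
D_ev = D_iv / F = 2 / 0.27 = 7.40741 mg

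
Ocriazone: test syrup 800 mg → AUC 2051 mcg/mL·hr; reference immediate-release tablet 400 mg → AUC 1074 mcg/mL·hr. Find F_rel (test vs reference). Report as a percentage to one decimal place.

F_rel = 95.5%

F_rel = (AUC_test/D_test) / (AUC_ref/D_ref)
      = (2051/800) / (1074/400)
      = 2.56375 / 2.685 = 0.9548 = 95.48%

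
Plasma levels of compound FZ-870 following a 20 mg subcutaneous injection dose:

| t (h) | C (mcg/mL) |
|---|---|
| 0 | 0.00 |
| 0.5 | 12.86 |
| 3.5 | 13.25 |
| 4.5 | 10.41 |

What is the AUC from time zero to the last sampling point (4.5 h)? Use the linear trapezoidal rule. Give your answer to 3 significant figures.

Trapezoidal AUC_0→4.5:
  [0→0.5]: (0.00+12.86)/2 × 0.5 = 3.215
  [0.5→3.5]: (12.86+13.25)/2 × 3 = 39.165
  [3.5→4.5]: (13.25+10.41)/2 × 1 = 11.83
  Sum = 54.21 mcg/mL·h

AUC = 54.2 mcg/mL·h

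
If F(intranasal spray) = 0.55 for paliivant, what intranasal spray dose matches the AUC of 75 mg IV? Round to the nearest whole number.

D_intranasal = 136 mg

For equal systemic exposure: F × D_ev = D_iv
D_ev = D_iv / F = 75 / 0.55 = 136.364 mg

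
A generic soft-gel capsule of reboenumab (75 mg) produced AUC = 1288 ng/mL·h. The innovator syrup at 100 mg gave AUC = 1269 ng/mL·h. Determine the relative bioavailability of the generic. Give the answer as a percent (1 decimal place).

F_rel = (AUC_test/D_test) / (AUC_ref/D_ref)
      = (1288/75) / (1269/100)
      = 17.1733 / 12.69 = 1.3533 = 135.33%

F_rel = 135.3%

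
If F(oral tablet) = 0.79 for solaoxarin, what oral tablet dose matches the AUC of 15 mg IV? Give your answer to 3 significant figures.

D_oral = 19.0 mg

For equal systemic exposure: F × D_ev = D_iv
D_ev = D_iv / F = 15 / 0.79 = 18.9873 mg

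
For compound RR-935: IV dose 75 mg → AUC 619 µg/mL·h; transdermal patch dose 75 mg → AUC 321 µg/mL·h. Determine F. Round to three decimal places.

F = 0.519

F = (AUC_ev / D_ev) / (AUC_iv / D_iv)
  = (321/75) / (619/75)
  = 4.28 / 8.25333 = 0.5186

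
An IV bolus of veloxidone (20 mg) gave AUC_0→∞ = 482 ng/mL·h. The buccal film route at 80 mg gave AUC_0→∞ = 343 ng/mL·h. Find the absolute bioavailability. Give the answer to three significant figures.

F = 0.178

F = (AUC_ev / D_ev) / (AUC_iv / D_iv)
  = (343/80) / (482/20)
  = 4.2875 / 24.1 = 0.1779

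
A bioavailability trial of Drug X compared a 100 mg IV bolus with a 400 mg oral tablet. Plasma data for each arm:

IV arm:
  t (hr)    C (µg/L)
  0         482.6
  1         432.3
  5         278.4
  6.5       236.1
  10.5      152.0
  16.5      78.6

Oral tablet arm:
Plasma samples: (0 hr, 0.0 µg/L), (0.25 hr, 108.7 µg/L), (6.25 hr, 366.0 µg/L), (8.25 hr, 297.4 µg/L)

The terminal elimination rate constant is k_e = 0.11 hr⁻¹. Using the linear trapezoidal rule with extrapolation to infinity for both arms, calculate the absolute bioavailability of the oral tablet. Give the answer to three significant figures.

F = 0.270

Trapezoidal AUC_0→16.5 (IV):
  [0→1]: (482.6+432.3)/2 × 1 = 457.45
  [1→5]: (432.3+278.4)/2 × 4 = 1421.4
  [5→6.5]: (278.4+236.1)/2 × 1.5 = 385.875
  [6.5→10.5]: (236.1+152.0)/2 × 4 = 776.2
  [10.5→16.5]: (152.0+78.6)/2 × 6 = 691.8
  Sum = 3732.725 µg/L·hr
IV tail: 78.6/0.11 = 714.545; AUC_iv,0→∞ = 3732.725 + 714.545 = 4447.27 µg/L·hr
Trapezoidal AUC_0→8.25 (oral tablet):
  [0→0.25]: (0.0+108.7)/2 × 0.25 = 13.5875
  [0.25→6.25]: (108.7+366.0)/2 × 6 = 1424.1
  [6.25→8.25]: (366.0+297.4)/2 × 2 = 663.4
  Sum = 2101.0875 µg/L·hr
oral tablet tail: 297.4/0.11 = 2703.636; AUC_ev,0→∞ = 2101.0875 + 2703.636 = 4804.7235 µg/L·hr
F = (AUC_ev/D_ev)/(AUC_iv/D_iv) = (4804.7235/400)/(4447.27/100) = 12.0118/44.4727 = 0.2701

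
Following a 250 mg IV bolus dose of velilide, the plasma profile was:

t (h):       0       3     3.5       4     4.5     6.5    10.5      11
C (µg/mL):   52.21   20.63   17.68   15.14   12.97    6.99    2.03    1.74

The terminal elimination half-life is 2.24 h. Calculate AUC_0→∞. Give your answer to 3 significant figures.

Trapezoidal AUC_0→11:
  [0→3]: (52.21+20.63)/2 × 3 = 109.26
  [3→3.5]: (20.63+17.68)/2 × 0.5 = 9.5775
  [3.5→4]: (17.68+15.14)/2 × 0.5 = 8.205
  [4→4.5]: (15.14+12.97)/2 × 0.5 = 7.0275
  [4.5→6.5]: (12.97+6.99)/2 × 2 = 19.96
  [6.5→10.5]: (6.99+2.03)/2 × 4 = 18.04
  [10.5→11]: (2.03+1.74)/2 × 0.5 = 0.9425
  Sum = 173.0125 µg/mL·h
k_e = ln2 / t½ = 0.693147 / 2.24 = 0.3094 h^-1
Extrapolated tail: C_last / k_e = 1.74 / 0.3094 = 5.624
AUC_0→∞ = 173.0125 + 5.624 = 178.6365 µg/mL·h

AUC = 179 µg/mL·h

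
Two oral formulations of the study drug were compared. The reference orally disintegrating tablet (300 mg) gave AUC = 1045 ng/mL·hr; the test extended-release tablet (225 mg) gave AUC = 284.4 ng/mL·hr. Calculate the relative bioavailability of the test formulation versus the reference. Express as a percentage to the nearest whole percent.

F_rel = 36%

F_rel = (AUC_test/D_test) / (AUC_ref/D_ref)
      = (284.4/225) / (1045/300)
      = 1.264 / 3.48333 = 0.3629 = 36.29%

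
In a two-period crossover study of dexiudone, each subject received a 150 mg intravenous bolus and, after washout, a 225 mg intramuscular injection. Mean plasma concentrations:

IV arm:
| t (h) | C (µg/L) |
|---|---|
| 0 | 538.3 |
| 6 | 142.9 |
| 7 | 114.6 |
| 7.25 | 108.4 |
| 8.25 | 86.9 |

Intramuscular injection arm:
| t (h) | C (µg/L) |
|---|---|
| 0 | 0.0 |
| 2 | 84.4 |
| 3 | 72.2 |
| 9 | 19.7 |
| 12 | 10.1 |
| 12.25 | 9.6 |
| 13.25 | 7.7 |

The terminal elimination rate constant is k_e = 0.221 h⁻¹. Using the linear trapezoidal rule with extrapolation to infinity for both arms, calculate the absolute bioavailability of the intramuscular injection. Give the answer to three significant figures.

Trapezoidal AUC_0→8.25 (IV):
  [0→6]: (538.3+142.9)/2 × 6 = 2043.6
  [6→7]: (142.9+114.6)/2 × 1 = 128.75
  [7→7.25]: (114.6+108.4)/2 × 0.25 = 27.875
  [7.25→8.25]: (108.4+86.9)/2 × 1 = 97.65
  Sum = 2297.875 µg/L·h
IV tail: 86.9/0.221 = 393.213; AUC_iv,0→∞ = 2297.875 + 393.213 = 2691.088 µg/L·h
Trapezoidal AUC_0→13.25 (intramuscular injection):
  [0→2]: (0.0+84.4)/2 × 2 = 84.4
  [2→3]: (84.4+72.2)/2 × 1 = 78.3
  [3→9]: (72.2+19.7)/2 × 6 = 275.7
  [9→12]: (19.7+10.1)/2 × 3 = 44.7
  [12→12.25]: (10.1+9.6)/2 × 0.25 = 2.4625
  [12.25→13.25]: (9.6+7.7)/2 × 1 = 8.65
  Sum = 494.2125 µg/L·h
intramuscular injection tail: 7.7/0.221 = 34.842; AUC_ev,0→∞ = 494.2125 + 34.842 = 529.0545 µg/L·h
F = (AUC_ev/D_ev)/(AUC_iv/D_iv) = (529.0545/225)/(2691.088/150) = 2.35135/17.9406 = 0.1311

F = 0.131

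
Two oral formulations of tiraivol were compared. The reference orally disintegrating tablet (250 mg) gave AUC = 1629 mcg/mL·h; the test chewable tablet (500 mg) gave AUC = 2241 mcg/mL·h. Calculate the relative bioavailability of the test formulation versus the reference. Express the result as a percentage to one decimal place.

F_rel = (AUC_test/D_test) / (AUC_ref/D_ref)
      = (2241/500) / (1629/250)
      = 4.482 / 6.516 = 0.6878 = 68.78%

F_rel = 68.8%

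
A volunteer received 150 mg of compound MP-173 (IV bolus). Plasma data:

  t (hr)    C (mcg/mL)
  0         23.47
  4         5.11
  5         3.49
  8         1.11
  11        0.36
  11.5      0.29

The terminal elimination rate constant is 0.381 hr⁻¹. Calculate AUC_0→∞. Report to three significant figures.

Trapezoidal AUC_0→11.5:
  [0→4]: (23.47+5.11)/2 × 4 = 57.16
  [4→5]: (5.11+3.49)/2 × 1 = 4.3
  [5→8]: (3.49+1.11)/2 × 3 = 6.9
  [8→11]: (1.11+0.36)/2 × 3 = 2.205
  [11→11.5]: (0.36+0.29)/2 × 0.5 = 0.1625
  Sum = 70.7275 mcg/mL·hr
Extrapolated tail: C_last / k_e = 0.29 / 0.381 = 0.761
AUC_0→∞ = 70.7275 + 0.761 = 71.4885 mcg/mL·hr

AUC = 71.5 mcg/mL·hr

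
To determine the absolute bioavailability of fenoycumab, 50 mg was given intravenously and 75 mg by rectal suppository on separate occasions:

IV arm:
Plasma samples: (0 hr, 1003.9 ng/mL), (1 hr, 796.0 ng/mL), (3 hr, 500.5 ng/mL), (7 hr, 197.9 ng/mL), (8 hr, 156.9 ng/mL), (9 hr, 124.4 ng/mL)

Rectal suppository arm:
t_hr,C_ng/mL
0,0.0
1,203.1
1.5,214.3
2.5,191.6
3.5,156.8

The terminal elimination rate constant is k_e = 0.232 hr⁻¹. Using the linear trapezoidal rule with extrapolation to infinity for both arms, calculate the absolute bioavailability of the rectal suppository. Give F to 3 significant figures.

Trapezoidal AUC_0→9 (IV):
  [0→1]: (1003.9+796.0)/2 × 1 = 899.95
  [1→3]: (796.0+500.5)/2 × 2 = 1296.5
  [3→7]: (500.5+197.9)/2 × 4 = 1396.8
  [7→8]: (197.9+156.9)/2 × 1 = 177.4
  [8→9]: (156.9+124.4)/2 × 1 = 140.65
  Sum = 3911.3 ng/mL·hr
IV tail: 124.4/0.232 = 536.207; AUC_iv,0→∞ = 3911.3 + 536.207 = 4447.507 ng/mL·hr
Trapezoidal AUC_0→3.5 (rectal suppository):
  [0→1]: (0.0+203.1)/2 × 1 = 101.55
  [1→1.5]: (203.1+214.3)/2 × 0.5 = 104.35
  [1.5→2.5]: (214.3+191.6)/2 × 1 = 202.95
  [2.5→3.5]: (191.6+156.8)/2 × 1 = 174.2
  Sum = 583.05 ng/mL·hr
rectal suppository tail: 156.8/0.232 = 675.862; AUC_ev,0→∞ = 583.05 + 675.862 = 1258.912 ng/mL·hr
F = (AUC_ev/D_ev)/(AUC_iv/D_iv) = (1258.912/75)/(4447.507/50) = 16.7855/88.95014 = 0.1887

F = 0.189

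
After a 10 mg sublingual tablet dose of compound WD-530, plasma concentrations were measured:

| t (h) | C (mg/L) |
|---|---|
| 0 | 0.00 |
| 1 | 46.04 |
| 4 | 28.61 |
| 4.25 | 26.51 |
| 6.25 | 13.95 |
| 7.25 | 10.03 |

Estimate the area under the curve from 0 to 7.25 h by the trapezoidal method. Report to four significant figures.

AUC = 194.3 mg/L·h

Trapezoidal AUC_0→7.25:
  [0→1]: (0.00+46.04)/2 × 1 = 23.02
  [1→4]: (46.04+28.61)/2 × 3 = 111.975
  [4→4.25]: (28.61+26.51)/2 × 0.25 = 6.89
  [4.25→6.25]: (26.51+13.95)/2 × 2 = 40.46
  [6.25→7.25]: (13.95+10.03)/2 × 1 = 11.99
  Sum = 194.335 mg/L·h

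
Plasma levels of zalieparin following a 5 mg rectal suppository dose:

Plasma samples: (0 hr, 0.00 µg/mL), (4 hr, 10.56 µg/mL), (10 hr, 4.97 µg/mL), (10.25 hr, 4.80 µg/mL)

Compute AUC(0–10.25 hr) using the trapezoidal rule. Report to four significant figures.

AUC = 68.93 µg/mL·hr

Trapezoidal AUC_0→10.25:
  [0→4]: (0.00+10.56)/2 × 4 = 21.12
  [4→10]: (10.56+4.97)/2 × 6 = 46.59
  [10→10.25]: (4.97+4.80)/2 × 0.25 = 1.22125
  Sum = 68.93125 µg/mL·hr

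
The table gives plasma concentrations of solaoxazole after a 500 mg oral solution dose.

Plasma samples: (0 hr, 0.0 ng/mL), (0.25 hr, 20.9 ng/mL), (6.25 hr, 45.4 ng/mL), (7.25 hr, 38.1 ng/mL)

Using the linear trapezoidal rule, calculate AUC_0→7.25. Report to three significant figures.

Trapezoidal AUC_0→7.25:
  [0→0.25]: (0.0+20.9)/2 × 0.25 = 2.6125
  [0.25→6.25]: (20.9+45.4)/2 × 6 = 198.9
  [6.25→7.25]: (45.4+38.1)/2 × 1 = 41.75
  Sum = 243.2625 ng/mL·hr

AUC = 243 ng/mL·hr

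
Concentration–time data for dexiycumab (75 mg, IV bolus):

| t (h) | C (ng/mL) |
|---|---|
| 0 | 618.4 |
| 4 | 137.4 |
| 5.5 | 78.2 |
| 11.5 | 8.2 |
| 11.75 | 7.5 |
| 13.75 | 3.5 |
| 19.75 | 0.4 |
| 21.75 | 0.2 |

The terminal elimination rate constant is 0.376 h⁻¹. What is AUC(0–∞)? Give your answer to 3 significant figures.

Trapezoidal AUC_0→21.75:
  [0→4]: (618.4+137.4)/2 × 4 = 1511.6
  [4→5.5]: (137.4+78.2)/2 × 1.5 = 161.7
  [5.5→11.5]: (78.2+8.2)/2 × 6 = 259.2
  [11.5→11.75]: (8.2+7.5)/2 × 0.25 = 1.9625
  [11.75→13.75]: (7.5+3.5)/2 × 2 = 11.0
  [13.75→19.75]: (3.5+0.4)/2 × 6 = 11.7
  [19.75→21.75]: (0.4+0.2)/2 × 2 = 0.6
  Sum = 1957.7625 ng/mL·h
Extrapolated tail: C_last / k_e = 0.2 / 0.376 = 0.532
AUC_0→∞ = 1957.7625 + 0.532 = 1958.2945 ng/mL·h

AUC = 1960 ng/mL·h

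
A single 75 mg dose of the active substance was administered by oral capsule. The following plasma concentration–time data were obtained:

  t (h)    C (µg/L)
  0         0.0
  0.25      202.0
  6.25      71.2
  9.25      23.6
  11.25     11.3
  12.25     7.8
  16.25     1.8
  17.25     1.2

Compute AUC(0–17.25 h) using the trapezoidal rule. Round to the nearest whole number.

Trapezoidal AUC_0→17.25:
  [0→0.25]: (0.0+202.0)/2 × 0.25 = 25.25
  [0.25→6.25]: (202.0+71.2)/2 × 6 = 819.6
  [6.25→9.25]: (71.2+23.6)/2 × 3 = 142.2
  [9.25→11.25]: (23.6+11.3)/2 × 2 = 34.9
  [11.25→12.25]: (11.3+7.8)/2 × 1 = 9.55
  [12.25→16.25]: (7.8+1.8)/2 × 4 = 19.2
  [16.25→17.25]: (1.8+1.2)/2 × 1 = 1.5
  Sum = 1052.2 µg/L·h

AUC = 1052 µg/L·h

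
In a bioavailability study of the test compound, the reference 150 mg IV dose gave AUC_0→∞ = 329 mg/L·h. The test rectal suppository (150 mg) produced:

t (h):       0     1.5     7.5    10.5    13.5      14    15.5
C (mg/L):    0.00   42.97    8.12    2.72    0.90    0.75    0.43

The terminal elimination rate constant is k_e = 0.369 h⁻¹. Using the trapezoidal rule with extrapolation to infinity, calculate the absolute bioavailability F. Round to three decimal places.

F = 0.637

Trapezoidal AUC_0→15.5 (rectal suppository):
  [0→1.5]: (0.00+42.97)/2 × 1.5 = 32.2275
  [1.5→7.5]: (42.97+8.12)/2 × 6 = 153.27
  [7.5→10.5]: (8.12+2.72)/2 × 3 = 16.26
  [10.5→13.5]: (2.72+0.90)/2 × 3 = 5.43
  [13.5→14]: (0.90+0.75)/2 × 0.5 = 0.4125
  [14→15.5]: (0.75+0.43)/2 × 1.5 = 0.885
  Sum = 208.485 mg/L·h
Tail: C_last/k_e = 0.43/0.369 = 1.165
AUC_0→∞ (rectal suppository) = 208.485 + 1.165 = 209.65 mg/L·h
F = (AUC_ev/D_ev)/(AUC_iv/D_iv) = (209.65/150)/(329/150) = 1.39767/2.19333 = 0.6372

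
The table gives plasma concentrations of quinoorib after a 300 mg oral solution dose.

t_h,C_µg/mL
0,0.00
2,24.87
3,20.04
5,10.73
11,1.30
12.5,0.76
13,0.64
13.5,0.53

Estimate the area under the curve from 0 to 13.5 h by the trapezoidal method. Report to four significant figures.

Trapezoidal AUC_0→13.5:
  [0→2]: (0.00+24.87)/2 × 2 = 24.87
  [2→3]: (24.87+20.04)/2 × 1 = 22.455
  [3→5]: (20.04+10.73)/2 × 2 = 30.77
  [5→11]: (10.73+1.30)/2 × 6 = 36.09
  [11→12.5]: (1.30+0.76)/2 × 1.5 = 1.545
  [12.5→13]: (0.76+0.64)/2 × 0.5 = 0.35
  [13→13.5]: (0.64+0.53)/2 × 0.5 = 0.2925
  Sum = 116.3725 µg/mL·h

AUC = 116.4 µg/mL·h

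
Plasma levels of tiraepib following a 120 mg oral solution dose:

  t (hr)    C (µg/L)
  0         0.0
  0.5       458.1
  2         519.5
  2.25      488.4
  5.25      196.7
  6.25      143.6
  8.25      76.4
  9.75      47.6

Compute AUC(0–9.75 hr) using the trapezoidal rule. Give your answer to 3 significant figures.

AUC = 2480 µg/L·hr

Trapezoidal AUC_0→9.75:
  [0→0.5]: (0.0+458.1)/2 × 0.5 = 114.525
  [0.5→2]: (458.1+519.5)/2 × 1.5 = 733.2
  [2→2.25]: (519.5+488.4)/2 × 0.25 = 125.9875
  [2.25→5.25]: (488.4+196.7)/2 × 3 = 1027.65
  [5.25→6.25]: (196.7+143.6)/2 × 1 = 170.15
  [6.25→8.25]: (143.6+76.4)/2 × 2 = 220.0
  [8.25→9.75]: (76.4+47.6)/2 × 1.5 = 93.0
  Sum = 2484.5125 µg/L·hr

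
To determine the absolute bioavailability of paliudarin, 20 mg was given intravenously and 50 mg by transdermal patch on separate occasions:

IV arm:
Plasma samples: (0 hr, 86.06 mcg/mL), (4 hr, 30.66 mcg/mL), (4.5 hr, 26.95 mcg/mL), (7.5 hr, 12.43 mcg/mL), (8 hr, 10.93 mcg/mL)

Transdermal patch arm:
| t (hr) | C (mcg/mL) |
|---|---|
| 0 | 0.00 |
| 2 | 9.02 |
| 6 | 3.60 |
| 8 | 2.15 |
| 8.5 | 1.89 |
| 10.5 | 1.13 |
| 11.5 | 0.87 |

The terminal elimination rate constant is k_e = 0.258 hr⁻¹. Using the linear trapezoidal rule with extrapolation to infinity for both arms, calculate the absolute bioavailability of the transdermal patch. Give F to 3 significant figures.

F = 0.0545

Trapezoidal AUC_0→8 (IV):
  [0→4]: (86.06+30.66)/2 × 4 = 233.44
  [4→4.5]: (30.66+26.95)/2 × 0.5 = 14.4025
  [4.5→7.5]: (26.95+12.43)/2 × 3 = 59.07
  [7.5→8]: (12.43+10.93)/2 × 0.5 = 5.84
  Sum = 312.7525 mcg/mL·hr
IV tail: 10.93/0.258 = 42.364; AUC_iv,0→∞ = 312.7525 + 42.364 = 355.1165 mcg/mL·hr
Trapezoidal AUC_0→11.5 (transdermal patch):
  [0→2]: (0.00+9.02)/2 × 2 = 9.02
  [2→6]: (9.02+3.60)/2 × 4 = 25.24
  [6→8]: (3.60+2.15)/2 × 2 = 5.75
  [8→8.5]: (2.15+1.89)/2 × 0.5 = 1.01
  [8.5→10.5]: (1.89+1.13)/2 × 2 = 3.02
  [10.5→11.5]: (1.13+0.87)/2 × 1 = 1.0
  Sum = 45.04 mcg/mL·hr
transdermal patch tail: 0.87/0.258 = 3.372; AUC_ev,0→∞ = 45.04 + 3.372 = 48.412 mcg/mL·hr
F = (AUC_ev/D_ev)/(AUC_iv/D_iv) = (48.412/50)/(355.1165/20) = 0.96824/17.755825 = 0.0545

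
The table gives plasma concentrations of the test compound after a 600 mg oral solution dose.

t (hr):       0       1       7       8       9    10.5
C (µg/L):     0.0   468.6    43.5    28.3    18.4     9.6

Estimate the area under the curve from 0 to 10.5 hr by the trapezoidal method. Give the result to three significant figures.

AUC = 1850 µg/L·hr

Trapezoidal AUC_0→10.5:
  [0→1]: (0.0+468.6)/2 × 1 = 234.3
  [1→7]: (468.6+43.5)/2 × 6 = 1536.3
  [7→8]: (43.5+28.3)/2 × 1 = 35.9
  [8→9]: (28.3+18.4)/2 × 1 = 23.35
  [9→10.5]: (18.4+9.6)/2 × 1.5 = 21.0
  Sum = 1850.85 µg/L·hr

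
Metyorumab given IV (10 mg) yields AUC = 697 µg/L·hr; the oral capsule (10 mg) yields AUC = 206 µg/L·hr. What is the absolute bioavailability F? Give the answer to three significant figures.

F = 0.296

F = (AUC_ev / D_ev) / (AUC_iv / D_iv)
  = (206/10) / (697/10)
  = 20.6 / 69.7 = 0.2956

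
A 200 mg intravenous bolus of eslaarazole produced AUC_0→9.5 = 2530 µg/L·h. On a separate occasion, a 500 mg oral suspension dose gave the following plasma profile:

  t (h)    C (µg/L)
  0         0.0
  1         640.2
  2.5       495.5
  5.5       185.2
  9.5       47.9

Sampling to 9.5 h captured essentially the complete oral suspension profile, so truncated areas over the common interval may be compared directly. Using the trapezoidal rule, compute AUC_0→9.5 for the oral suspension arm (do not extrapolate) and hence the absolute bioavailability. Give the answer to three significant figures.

F = 0.420

Trapezoidal AUC_0→9.5 (oral suspension):
  [0→1]: (0.0+640.2)/2 × 1 = 320.1
  [1→2.5]: (640.2+495.5)/2 × 1.5 = 851.775
  [2.5→5.5]: (495.5+185.2)/2 × 3 = 1021.05
  [5.5→9.5]: (185.2+47.9)/2 × 4 = 466.2
  Sum = 2659.125 µg/L·h
F = (AUC_ev/D_ev)/(AUC_iv/D_iv) = (2659.125/500)/(2530/200) = 5.31825/12.65 = 0.4204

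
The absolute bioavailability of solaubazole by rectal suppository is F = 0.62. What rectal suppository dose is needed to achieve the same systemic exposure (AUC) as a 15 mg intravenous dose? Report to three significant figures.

For equal systemic exposure: F × D_ev = D_iv
D_ev = D_iv / F = 15 / 0.62 = 24.1935 mg

D_rectal = 24.2 mg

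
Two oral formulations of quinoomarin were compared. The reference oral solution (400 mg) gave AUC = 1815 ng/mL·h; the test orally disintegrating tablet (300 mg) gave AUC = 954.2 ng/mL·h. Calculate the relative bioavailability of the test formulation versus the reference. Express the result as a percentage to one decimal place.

F_rel = (AUC_test/D_test) / (AUC_ref/D_ref)
      = (954.2/300) / (1815/400)
      = 3.18067 / 4.5375 = 0.7010 = 70.10%

F_rel = 70.1%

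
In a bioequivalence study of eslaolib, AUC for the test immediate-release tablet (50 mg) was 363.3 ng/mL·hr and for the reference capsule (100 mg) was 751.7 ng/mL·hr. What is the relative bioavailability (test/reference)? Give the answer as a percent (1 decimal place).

F_rel = (AUC_test/D_test) / (AUC_ref/D_ref)
      = (363.3/50) / (751.7/100)
      = 7.266 / 7.517 = 0.9666 = 96.66%

F_rel = 96.7%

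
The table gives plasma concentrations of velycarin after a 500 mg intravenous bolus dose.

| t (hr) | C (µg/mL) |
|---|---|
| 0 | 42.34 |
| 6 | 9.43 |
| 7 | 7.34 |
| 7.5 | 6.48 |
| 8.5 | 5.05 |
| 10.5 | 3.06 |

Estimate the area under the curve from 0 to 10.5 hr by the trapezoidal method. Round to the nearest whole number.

AUC = 181 µg/mL·hr

Trapezoidal AUC_0→10.5:
  [0→6]: (42.34+9.43)/2 × 6 = 155.31
  [6→7]: (9.43+7.34)/2 × 1 = 8.385
  [7→7.5]: (7.34+6.48)/2 × 0.5 = 3.455
  [7.5→8.5]: (6.48+5.05)/2 × 1 = 5.765
  [8.5→10.5]: (5.05+3.06)/2 × 2 = 8.11
  Sum = 181.025 µg/mL·hr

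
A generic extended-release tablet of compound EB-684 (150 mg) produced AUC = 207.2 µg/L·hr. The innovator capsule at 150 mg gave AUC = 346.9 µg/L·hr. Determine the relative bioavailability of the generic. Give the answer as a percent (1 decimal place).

F_rel = 59.7%

F_rel = (AUC_test/D_test) / (AUC_ref/D_ref)
      = (207.2/150) / (346.9/150)
      = 1.38133 / 2.31267 = 0.5973 = 59.73%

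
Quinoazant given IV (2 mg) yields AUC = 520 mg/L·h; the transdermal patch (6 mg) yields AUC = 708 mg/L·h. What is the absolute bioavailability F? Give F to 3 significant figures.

F = 0.454

F = (AUC_ev / D_ev) / (AUC_iv / D_iv)
  = (708/6) / (520/2)
  = 118 / 260 = 0.4538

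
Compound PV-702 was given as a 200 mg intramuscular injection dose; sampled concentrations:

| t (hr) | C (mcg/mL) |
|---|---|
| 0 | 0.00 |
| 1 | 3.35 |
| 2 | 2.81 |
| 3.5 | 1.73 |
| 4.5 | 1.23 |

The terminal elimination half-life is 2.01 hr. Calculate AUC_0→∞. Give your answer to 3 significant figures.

Trapezoidal AUC_0→4.5:
  [0→1]: (0.00+3.35)/2 × 1 = 1.675
  [1→2]: (3.35+2.81)/2 × 1 = 3.08
  [2→3.5]: (2.81+1.73)/2 × 1.5 = 3.405
  [3.5→4.5]: (1.73+1.23)/2 × 1 = 1.48
  Sum = 9.64 mcg/mL·hr
k_e = ln2 / t½ = 0.693147 / 2.01 = 0.3448 hr^-1
Extrapolated tail: C_last / k_e = 1.23 / 0.3448 = 3.567
AUC_0→∞ = 9.64 + 3.567 = 13.207 mcg/mL·hr

AUC = 13.2 mcg/mL·hr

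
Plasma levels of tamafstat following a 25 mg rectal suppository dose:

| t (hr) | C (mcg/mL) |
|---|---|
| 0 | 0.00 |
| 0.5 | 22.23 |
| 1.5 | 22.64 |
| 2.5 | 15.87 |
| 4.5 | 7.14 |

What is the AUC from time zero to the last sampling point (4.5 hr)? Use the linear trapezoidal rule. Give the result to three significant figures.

Trapezoidal AUC_0→4.5:
  [0→0.5]: (0.00+22.23)/2 × 0.5 = 5.5575
  [0.5→1.5]: (22.23+22.64)/2 × 1 = 22.435
  [1.5→2.5]: (22.64+15.87)/2 × 1 = 19.255
  [2.5→4.5]: (15.87+7.14)/2 × 2 = 23.01
  Sum = 70.2575 mcg/mL·hr

AUC = 70.3 mcg/mL·hr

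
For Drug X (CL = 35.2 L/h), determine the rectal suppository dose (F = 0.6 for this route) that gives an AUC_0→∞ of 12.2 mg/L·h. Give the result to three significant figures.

Dose = 716 mg

Dose = CL × AUC_0→∞ / F
     = 35.2 × 12.2 / 0.6 = 715.733 mg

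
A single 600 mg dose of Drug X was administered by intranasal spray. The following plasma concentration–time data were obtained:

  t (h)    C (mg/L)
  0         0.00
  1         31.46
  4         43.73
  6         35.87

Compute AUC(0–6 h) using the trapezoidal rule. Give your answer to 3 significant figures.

Trapezoidal AUC_0→6:
  [0→1]: (0.00+31.46)/2 × 1 = 15.73
  [1→4]: (31.46+43.73)/2 × 3 = 112.785
  [4→6]: (43.73+35.87)/2 × 2 = 79.6
  Sum = 208.115 mg/L·h

AUC = 208 mg/L·h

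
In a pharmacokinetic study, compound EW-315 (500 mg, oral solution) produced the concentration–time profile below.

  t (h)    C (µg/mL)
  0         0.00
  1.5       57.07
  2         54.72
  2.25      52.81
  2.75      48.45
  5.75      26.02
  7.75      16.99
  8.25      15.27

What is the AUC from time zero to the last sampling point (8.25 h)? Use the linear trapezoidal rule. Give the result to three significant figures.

Trapezoidal AUC_0→8.25:
  [0→1.5]: (0.00+57.07)/2 × 1.5 = 42.8025
  [1.5→2]: (57.07+54.72)/2 × 0.5 = 27.9475
  [2→2.25]: (54.72+52.81)/2 × 0.25 = 13.44125
  [2.25→2.75]: (52.81+48.45)/2 × 0.5 = 25.315
  [2.75→5.75]: (48.45+26.02)/2 × 3 = 111.705
  [5.75→7.75]: (26.02+16.99)/2 × 2 = 43.01
  [7.75→8.25]: (16.99+15.27)/2 × 0.5 = 8.065
  Sum = 272.28625 µg/mL·h

AUC = 272 µg/mL·h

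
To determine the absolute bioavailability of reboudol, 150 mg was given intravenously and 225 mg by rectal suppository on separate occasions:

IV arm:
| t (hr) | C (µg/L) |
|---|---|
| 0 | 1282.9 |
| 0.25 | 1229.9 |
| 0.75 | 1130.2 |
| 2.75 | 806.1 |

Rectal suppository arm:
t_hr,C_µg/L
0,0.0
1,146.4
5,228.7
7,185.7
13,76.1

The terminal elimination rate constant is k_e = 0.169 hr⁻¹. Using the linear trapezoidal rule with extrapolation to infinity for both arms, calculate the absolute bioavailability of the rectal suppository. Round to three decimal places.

Trapezoidal AUC_0→2.75 (IV):
  [0→0.25]: (1282.9+1229.9)/2 × 0.25 = 314.1
  [0.25→0.75]: (1229.9+1130.2)/2 × 0.5 = 590.025
  [0.75→2.75]: (1130.2+806.1)/2 × 2 = 1936.3
  Sum = 2840.425 µg/L·hr
IV tail: 806.1/0.169 = 4769.822; AUC_iv,0→∞ = 2840.425 + 4769.822 = 7610.247 µg/L·hr
Trapezoidal AUC_0→13 (rectal suppository):
  [0→1]: (0.0+146.4)/2 × 1 = 73.2
  [1→5]: (146.4+228.7)/2 × 4 = 750.2
  [5→7]: (228.7+185.7)/2 × 2 = 414.4
  [7→13]: (185.7+76.1)/2 × 6 = 785.4
  Sum = 2023.2 µg/L·hr
rectal suppository tail: 76.1/0.169 = 450.296; AUC_ev,0→∞ = 2023.2 + 450.296 = 2473.496 µg/L·hr
F = (AUC_ev/D_ev)/(AUC_iv/D_iv) = (2473.496/225)/(7610.247/150) = 10.9933/50.73498 = 0.2167

F = 0.217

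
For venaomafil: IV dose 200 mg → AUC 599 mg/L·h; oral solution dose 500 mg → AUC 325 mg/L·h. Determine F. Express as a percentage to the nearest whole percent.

F = (AUC_ev / D_ev) / (AUC_iv / D_iv)
  = (325/500) / (599/200)
  = 0.65 / 2.995 = 0.2170
  = 21.70%

F = 22%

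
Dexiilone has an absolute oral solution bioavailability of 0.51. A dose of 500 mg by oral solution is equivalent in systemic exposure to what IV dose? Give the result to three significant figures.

D_iv = 255 mg

Systemic exposure from an extravascular dose = F × D_ev, so the equivalent IV dose is F × D_ev.
D_iv = F × D_ev = 0.51 × 500 = 255 mg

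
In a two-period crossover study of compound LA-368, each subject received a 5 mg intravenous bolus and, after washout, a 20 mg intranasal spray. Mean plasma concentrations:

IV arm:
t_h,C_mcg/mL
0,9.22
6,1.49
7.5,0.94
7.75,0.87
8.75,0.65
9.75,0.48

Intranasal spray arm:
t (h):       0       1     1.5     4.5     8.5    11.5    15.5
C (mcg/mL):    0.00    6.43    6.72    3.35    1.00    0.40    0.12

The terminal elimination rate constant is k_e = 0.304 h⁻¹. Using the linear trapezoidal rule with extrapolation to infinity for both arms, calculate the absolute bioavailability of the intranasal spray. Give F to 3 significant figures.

F = 0.228

Trapezoidal AUC_0→9.75 (IV):
  [0→6]: (9.22+1.49)/2 × 6 = 32.13
  [6→7.5]: (1.49+0.94)/2 × 1.5 = 1.8225
  [7.5→7.75]: (0.94+0.87)/2 × 0.25 = 0.22625
  [7.75→8.75]: (0.87+0.65)/2 × 1 = 0.76
  [8.75→9.75]: (0.65+0.48)/2 × 1 = 0.565
  Sum = 35.50375 mcg/mL·h
IV tail: 0.48/0.304 = 1.579; AUC_iv,0→∞ = 35.50375 + 1.579 = 37.08275 mcg/mL·h
Trapezoidal AUC_0→15.5 (intranasal spray):
  [0→1]: (0.00+6.43)/2 × 1 = 3.215
  [1→1.5]: (6.43+6.72)/2 × 0.5 = 3.2875
  [1.5→4.5]: (6.72+3.35)/2 × 3 = 15.105
  [4.5→8.5]: (3.35+1.00)/2 × 4 = 8.7
  [8.5→11.5]: (1.00+0.40)/2 × 3 = 2.1
  [11.5→15.5]: (0.40+0.12)/2 × 4 = 1.04
  Sum = 33.4475 mcg/mL·h
intranasal spray tail: 0.12/0.304 = 0.395; AUC_ev,0→∞ = 33.4475 + 0.395 = 33.8425 mcg/mL·h
F = (AUC_ev/D_ev)/(AUC_iv/D_iv) = (33.8425/20)/(37.08275/5) = 1.692125/7.41655 = 0.2282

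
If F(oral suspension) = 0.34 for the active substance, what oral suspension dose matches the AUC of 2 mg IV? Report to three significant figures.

For equal systemic exposure: F × D_ev = D_iv
D_ev = D_iv / F = 2 / 0.34 = 5.88235 mg

D_oral = 5.88 mg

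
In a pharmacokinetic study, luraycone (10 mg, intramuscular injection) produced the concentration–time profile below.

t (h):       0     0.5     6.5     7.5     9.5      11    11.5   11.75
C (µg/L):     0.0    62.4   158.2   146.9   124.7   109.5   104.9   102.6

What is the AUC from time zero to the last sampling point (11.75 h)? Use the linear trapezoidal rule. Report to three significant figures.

AUC = 1360 µg/L·h

Trapezoidal AUC_0→11.75:
  [0→0.5]: (0.0+62.4)/2 × 0.5 = 15.6
  [0.5→6.5]: (62.4+158.2)/2 × 6 = 661.8
  [6.5→7.5]: (158.2+146.9)/2 × 1 = 152.55
  [7.5→9.5]: (146.9+124.7)/2 × 2 = 271.6
  [9.5→11]: (124.7+109.5)/2 × 1.5 = 175.65
  [11→11.5]: (109.5+104.9)/2 × 0.5 = 53.6
  [11.5→11.75]: (104.9+102.6)/2 × 0.25 = 25.9375
  Sum = 1356.7375 µg/L·h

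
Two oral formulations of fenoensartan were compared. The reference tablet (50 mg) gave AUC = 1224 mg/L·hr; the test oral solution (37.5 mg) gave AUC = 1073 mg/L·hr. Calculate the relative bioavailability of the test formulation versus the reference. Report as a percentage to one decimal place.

F_rel = (AUC_test/D_test) / (AUC_ref/D_ref)
      = (1073/37.5) / (1224/50)
      = 28.6133 / 24.48 = 1.1688 = 116.88%

F_rel = 116.9%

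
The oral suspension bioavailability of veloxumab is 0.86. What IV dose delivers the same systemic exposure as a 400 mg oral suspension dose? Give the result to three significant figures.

D_iv = 344 mg

Systemic exposure from an extravascular dose = F × D_ev, so the equivalent IV dose is F × D_ev.
D_iv = F × D_ev = 0.86 × 400 = 344 mg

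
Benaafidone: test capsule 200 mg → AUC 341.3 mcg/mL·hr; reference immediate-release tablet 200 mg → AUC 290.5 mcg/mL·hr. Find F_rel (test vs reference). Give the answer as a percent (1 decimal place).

F_rel = 117.5%

F_rel = (AUC_test/D_test) / (AUC_ref/D_ref)
      = (341.3/200) / (290.5/200)
      = 1.7065 / 1.4525 = 1.1749 = 117.49%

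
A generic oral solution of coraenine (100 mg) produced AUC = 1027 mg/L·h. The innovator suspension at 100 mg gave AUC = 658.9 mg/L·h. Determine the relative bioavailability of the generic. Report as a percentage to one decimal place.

F_rel = (AUC_test/D_test) / (AUC_ref/D_ref)
      = (1027/100) / (658.9/100)
      = 10.27 / 6.589 = 1.5587 = 155.87%

F_rel = 155.9%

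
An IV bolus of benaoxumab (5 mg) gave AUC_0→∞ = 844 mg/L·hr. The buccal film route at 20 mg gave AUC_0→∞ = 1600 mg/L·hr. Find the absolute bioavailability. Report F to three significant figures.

F = (AUC_ev / D_ev) / (AUC_iv / D_iv)
  = (1600/20) / (844/5)
  = 80 / 168.8 = 0.4739

F = 0.474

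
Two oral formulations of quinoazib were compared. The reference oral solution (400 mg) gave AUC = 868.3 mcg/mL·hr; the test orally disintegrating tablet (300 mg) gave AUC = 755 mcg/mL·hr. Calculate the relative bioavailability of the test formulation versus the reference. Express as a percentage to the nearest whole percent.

F_rel = 116%

F_rel = (AUC_test/D_test) / (AUC_ref/D_ref)
      = (755/300) / (868.3/400)
      = 2.51667 / 2.17075 = 1.1594 = 115.94%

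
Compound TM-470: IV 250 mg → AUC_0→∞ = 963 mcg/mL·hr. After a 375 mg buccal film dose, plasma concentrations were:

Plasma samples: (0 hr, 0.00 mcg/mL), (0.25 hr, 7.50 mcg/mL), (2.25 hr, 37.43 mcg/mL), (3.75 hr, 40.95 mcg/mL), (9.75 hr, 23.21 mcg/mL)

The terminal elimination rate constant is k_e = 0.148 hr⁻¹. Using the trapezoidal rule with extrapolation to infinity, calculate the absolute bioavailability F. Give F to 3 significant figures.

F = 0.314

Trapezoidal AUC_0→9.75 (buccal film):
  [0→0.25]: (0.00+7.50)/2 × 0.25 = 0.9375
  [0.25→2.25]: (7.50+37.43)/2 × 2 = 44.93
  [2.25→3.75]: (37.43+40.95)/2 × 1.5 = 58.785
  [3.75→9.75]: (40.95+23.21)/2 × 6 = 192.48
  Sum = 297.1325 mcg/mL·hr
Tail: C_last/k_e = 23.21/0.148 = 156.824
AUC_0→∞ (buccal film) = 297.1325 + 156.824 = 453.9565 mcg/mL·hr
F = (AUC_ev/D_ev)/(AUC_iv/D_iv) = (453.9565/375)/(963/250) = 1.21055/3.852 = 0.3143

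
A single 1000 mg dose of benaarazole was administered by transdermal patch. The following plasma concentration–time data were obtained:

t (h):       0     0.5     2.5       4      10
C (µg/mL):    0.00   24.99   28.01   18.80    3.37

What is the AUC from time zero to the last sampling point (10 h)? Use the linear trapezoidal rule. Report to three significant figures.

AUC = 161 µg/mL·h

Trapezoidal AUC_0→10:
  [0→0.5]: (0.00+24.99)/2 × 0.5 = 6.2475
  [0.5→2.5]: (24.99+28.01)/2 × 2 = 53.0
  [2.5→4]: (28.01+18.80)/2 × 1.5 = 35.1075
  [4→10]: (18.80+3.37)/2 × 6 = 66.51
  Sum = 160.865 µg/mL·h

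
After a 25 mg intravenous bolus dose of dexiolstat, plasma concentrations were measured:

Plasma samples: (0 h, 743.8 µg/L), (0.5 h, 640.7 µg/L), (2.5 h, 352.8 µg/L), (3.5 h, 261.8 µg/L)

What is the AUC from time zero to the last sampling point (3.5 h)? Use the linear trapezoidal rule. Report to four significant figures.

Trapezoidal AUC_0→3.5:
  [0→0.5]: (743.8+640.7)/2 × 0.5 = 346.125
  [0.5→2.5]: (640.7+352.8)/2 × 2 = 993.5
  [2.5→3.5]: (352.8+261.8)/2 × 1 = 307.3
  Sum = 1646.925 µg/L·h

AUC = 1647 µg/L·h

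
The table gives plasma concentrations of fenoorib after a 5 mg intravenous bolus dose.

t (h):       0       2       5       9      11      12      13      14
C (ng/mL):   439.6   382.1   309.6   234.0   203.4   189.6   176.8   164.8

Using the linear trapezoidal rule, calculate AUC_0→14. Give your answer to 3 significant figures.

AUC = 3930 ng/mL·h

Trapezoidal AUC_0→14:
  [0→2]: (439.6+382.1)/2 × 2 = 821.7
  [2→5]: (382.1+309.6)/2 × 3 = 1037.55
  [5→9]: (309.6+234.0)/2 × 4 = 1087.2
  [9→11]: (234.0+203.4)/2 × 2 = 437.4
  [11→12]: (203.4+189.6)/2 × 1 = 196.5
  [12→13]: (189.6+176.8)/2 × 1 = 183.2
  [13→14]: (176.8+164.8)/2 × 1 = 170.8
  Sum = 3934.35 ng/mL·h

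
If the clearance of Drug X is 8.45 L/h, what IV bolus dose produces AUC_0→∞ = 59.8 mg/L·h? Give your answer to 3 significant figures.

Dose_iv = CL × AUC_0→∞
     = 8.45 × 59.8 = 505.31 mg

Dose = 505 mg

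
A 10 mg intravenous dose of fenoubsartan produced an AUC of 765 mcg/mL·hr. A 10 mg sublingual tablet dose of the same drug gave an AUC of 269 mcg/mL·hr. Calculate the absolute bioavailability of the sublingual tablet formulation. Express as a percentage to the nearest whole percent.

F = 35%

F = (AUC_ev / D_ev) / (AUC_iv / D_iv)
  = (269/10) / (765/10)
  = 26.9 / 76.5 = 0.3516
  = 35.16%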